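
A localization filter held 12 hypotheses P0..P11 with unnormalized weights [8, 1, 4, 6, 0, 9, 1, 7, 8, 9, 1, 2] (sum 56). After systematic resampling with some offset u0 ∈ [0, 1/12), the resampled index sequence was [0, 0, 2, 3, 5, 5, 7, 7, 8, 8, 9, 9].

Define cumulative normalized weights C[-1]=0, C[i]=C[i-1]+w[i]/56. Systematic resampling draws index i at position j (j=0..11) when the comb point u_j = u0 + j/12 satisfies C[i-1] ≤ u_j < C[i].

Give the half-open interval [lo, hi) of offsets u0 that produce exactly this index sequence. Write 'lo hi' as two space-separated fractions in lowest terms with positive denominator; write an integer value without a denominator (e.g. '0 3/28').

1/56 5/168

C = [1/7, 9/56, 13/56, 19/56, 19/56, 1/2, 29/56, 9/14, 11/14, 53/56, 27/28, 1]
j=0 picked index 0: u0 ∈ [0, 1/7)
j=1 picked index 0: u0 ∈ [-1/12, 5/84)
j=2 picked index 2: u0 ∈ [-1/168, 11/168)
j=3 picked index 3: u0 ∈ [-1/56, 5/56)
j=4 picked index 5: u0 ∈ [1/168, 1/6)
j=5 picked index 5: u0 ∈ [-13/168, 1/12)
j=6 picked index 7: u0 ∈ [1/56, 1/7)
j=7 picked index 7: u0 ∈ [-11/168, 5/84)
j=8 picked index 8: u0 ∈ [-1/42, 5/42)
j=9 picked index 8: u0 ∈ [-3/28, 1/28)
j=10 picked index 9: u0 ∈ [-1/21, 19/168)
j=11 picked index 9: u0 ∈ [-11/84, 5/168)
intersection: [1/56, 5/168)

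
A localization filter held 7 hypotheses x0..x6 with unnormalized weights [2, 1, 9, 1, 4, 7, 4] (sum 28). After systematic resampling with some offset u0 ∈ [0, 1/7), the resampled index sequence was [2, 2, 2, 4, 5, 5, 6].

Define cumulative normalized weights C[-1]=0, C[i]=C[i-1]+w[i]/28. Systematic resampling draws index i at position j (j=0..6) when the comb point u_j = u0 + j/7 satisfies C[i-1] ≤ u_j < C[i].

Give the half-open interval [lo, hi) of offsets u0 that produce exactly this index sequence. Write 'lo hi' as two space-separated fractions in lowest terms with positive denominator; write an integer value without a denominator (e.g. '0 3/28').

C = [1/14, 3/28, 3/7, 13/28, 17/28, 6/7, 1]
j=0 picked index 2: u0 ∈ [3/28, 3/7)
j=1 picked index 2: u0 ∈ [-1/28, 2/7)
j=2 picked index 2: u0 ∈ [-5/28, 1/7)
j=3 picked index 4: u0 ∈ [1/28, 5/28)
j=4 picked index 5: u0 ∈ [1/28, 2/7)
j=5 picked index 5: u0 ∈ [-3/28, 1/7)
j=6 picked index 6: u0 ∈ [0, 1/7)
intersection: [3/28, 1/7)

3/28 1/7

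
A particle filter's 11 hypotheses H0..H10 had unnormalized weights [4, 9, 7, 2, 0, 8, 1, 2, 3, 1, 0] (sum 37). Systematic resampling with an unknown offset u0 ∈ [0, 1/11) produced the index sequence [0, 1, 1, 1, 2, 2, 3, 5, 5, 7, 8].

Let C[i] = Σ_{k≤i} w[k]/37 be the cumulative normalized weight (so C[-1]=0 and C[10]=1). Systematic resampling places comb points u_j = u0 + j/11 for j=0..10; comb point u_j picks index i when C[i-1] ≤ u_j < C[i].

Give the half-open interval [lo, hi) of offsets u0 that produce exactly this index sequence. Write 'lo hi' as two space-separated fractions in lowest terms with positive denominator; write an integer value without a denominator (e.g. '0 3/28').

C = [4/37, 13/37, 20/37, 22/37, 22/37, 30/37, 31/37, 33/37, 36/37, 1, 1]
j=0 picked index 0: u0 ∈ [0, 4/37)
j=1 picked index 1: u0 ∈ [7/407, 106/407)
j=2 picked index 1: u0 ∈ [-30/407, 69/407)
j=3 picked index 1: u0 ∈ [-67/407, 32/407)
j=4 picked index 2: u0 ∈ [-5/407, 72/407)
j=5 picked index 2: u0 ∈ [-42/407, 35/407)
j=6 picked index 3: u0 ∈ [-2/407, 20/407)
j=7 picked index 5: u0 ∈ [-17/407, 71/407)
j=8 picked index 5: u0 ∈ [-54/407, 34/407)
j=9 picked index 7: u0 ∈ [8/407, 30/407)
j=10 picked index 8: u0 ∈ [-7/407, 26/407)
intersection: [8/407, 20/407)

8/407 20/407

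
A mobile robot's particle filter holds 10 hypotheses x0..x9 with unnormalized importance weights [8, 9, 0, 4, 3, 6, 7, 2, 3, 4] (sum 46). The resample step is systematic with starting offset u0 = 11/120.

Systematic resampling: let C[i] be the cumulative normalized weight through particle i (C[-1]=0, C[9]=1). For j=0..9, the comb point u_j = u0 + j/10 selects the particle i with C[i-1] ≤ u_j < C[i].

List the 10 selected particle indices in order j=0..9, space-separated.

0 1 1 3 4 5 6 6 8 9

C = [4/23, 17/46, 17/46, 21/46, 12/23, 15/23, 37/46, 39/46, 21/23, 1]
j=0: u_0=11/120 ∈ [0, 4/23) → index 0
j=1: u_1=23/120 ∈ [4/23, 17/46) → index 1
j=2: u_2=7/24 ∈ [4/23, 17/46) → index 1
j=3: u_3=47/120 ∈ [17/46, 21/46) → index 3
j=4: u_4=59/120 ∈ [21/46, 12/23) → index 4
j=5: u_5=71/120 ∈ [12/23, 15/23) → index 5
j=6: u_6=83/120 ∈ [15/23, 37/46) → index 6
j=7: u_7=19/24 ∈ [15/23, 37/46) → index 6
j=8: u_8=107/120 ∈ [39/46, 21/23) → index 8
j=9: u_9=119/120 ∈ [21/23, 1) → index 9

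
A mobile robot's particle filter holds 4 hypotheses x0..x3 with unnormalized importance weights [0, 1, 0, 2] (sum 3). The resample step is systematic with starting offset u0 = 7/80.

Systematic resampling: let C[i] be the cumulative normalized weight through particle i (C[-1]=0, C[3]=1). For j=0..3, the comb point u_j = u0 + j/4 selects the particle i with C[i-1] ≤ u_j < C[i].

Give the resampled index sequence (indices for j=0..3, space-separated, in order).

1 3 3 3

C = [0, 1/3, 1/3, 1]
j=0: u_0=7/80 ∈ [0, 1/3) → index 1
j=1: u_1=27/80 ∈ [1/3, 1) → index 3
j=2: u_2=47/80 ∈ [1/3, 1) → index 3
j=3: u_3=67/80 ∈ [1/3, 1) → index 3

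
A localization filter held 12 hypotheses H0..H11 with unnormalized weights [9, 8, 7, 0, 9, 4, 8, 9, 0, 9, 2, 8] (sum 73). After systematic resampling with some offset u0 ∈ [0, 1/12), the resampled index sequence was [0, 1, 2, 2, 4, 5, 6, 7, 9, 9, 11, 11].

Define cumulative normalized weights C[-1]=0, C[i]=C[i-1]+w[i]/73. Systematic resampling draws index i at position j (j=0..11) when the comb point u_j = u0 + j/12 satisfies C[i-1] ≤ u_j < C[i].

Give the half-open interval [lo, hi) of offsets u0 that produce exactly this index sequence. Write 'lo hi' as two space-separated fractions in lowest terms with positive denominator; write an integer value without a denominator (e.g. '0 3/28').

16/219 23/292

C = [9/73, 17/73, 24/73, 24/73, 33/73, 37/73, 45/73, 54/73, 54/73, 63/73, 65/73, 1]
j=0 picked index 0: u0 ∈ [0, 9/73)
j=1 picked index 1: u0 ∈ [35/876, 131/876)
j=2 picked index 2: u0 ∈ [29/438, 71/438)
j=3 picked index 2: u0 ∈ [-5/292, 23/292)
j=4 picked index 4: u0 ∈ [-1/219, 26/219)
j=5 picked index 5: u0 ∈ [31/876, 79/876)
j=6 picked index 6: u0 ∈ [1/146, 17/146)
j=7 picked index 7: u0 ∈ [29/876, 137/876)
j=8 picked index 9: u0 ∈ [16/219, 43/219)
j=9 picked index 9: u0 ∈ [-3/292, 33/292)
j=10 picked index 11: u0 ∈ [25/438, 1/6)
j=11 picked index 11: u0 ∈ [-23/876, 1/12)
intersection: [16/219, 23/292)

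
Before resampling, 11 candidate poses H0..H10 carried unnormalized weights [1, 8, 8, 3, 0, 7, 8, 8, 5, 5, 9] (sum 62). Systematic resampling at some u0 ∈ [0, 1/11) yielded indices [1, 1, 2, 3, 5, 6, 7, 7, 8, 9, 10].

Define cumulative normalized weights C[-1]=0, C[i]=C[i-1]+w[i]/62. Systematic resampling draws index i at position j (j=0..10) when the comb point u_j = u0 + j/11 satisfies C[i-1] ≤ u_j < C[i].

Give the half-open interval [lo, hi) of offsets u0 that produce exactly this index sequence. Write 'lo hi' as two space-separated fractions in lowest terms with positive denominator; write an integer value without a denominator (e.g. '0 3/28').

C = [1/62, 9/62, 17/62, 10/31, 10/31, 27/62, 35/62, 43/62, 24/31, 53/62, 1]
j=0 picked index 1: u0 ∈ [1/62, 9/62)
j=1 picked index 1: u0 ∈ [-51/682, 37/682)
j=2 picked index 2: u0 ∈ [-25/682, 63/682)
j=3 picked index 3: u0 ∈ [1/682, 17/341)
j=4 picked index 5: u0 ∈ [-14/341, 49/682)
j=5 picked index 6: u0 ∈ [-13/682, 75/682)
j=6 picked index 7: u0 ∈ [13/682, 101/682)
j=7 picked index 7: u0 ∈ [-49/682, 39/682)
j=8 picked index 8: u0 ∈ [-23/682, 16/341)
j=9 picked index 9: u0 ∈ [-15/341, 25/682)
j=10 picked index 10: u0 ∈ [-37/682, 1/11)
intersection: [13/682, 25/682)

13/682 25/682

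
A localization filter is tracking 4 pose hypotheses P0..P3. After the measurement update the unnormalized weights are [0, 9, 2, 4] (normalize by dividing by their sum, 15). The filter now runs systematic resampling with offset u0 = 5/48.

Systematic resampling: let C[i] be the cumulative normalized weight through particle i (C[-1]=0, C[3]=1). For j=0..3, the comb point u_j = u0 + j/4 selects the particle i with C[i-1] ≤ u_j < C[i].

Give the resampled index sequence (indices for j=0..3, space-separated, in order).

1 1 2 3

C = [0, 3/5, 11/15, 1]
j=0: u_0=5/48 ∈ [0, 3/5) → index 1
j=1: u_1=17/48 ∈ [0, 3/5) → index 1
j=2: u_2=29/48 ∈ [3/5, 11/15) → index 2
j=3: u_3=41/48 ∈ [11/15, 1) → index 3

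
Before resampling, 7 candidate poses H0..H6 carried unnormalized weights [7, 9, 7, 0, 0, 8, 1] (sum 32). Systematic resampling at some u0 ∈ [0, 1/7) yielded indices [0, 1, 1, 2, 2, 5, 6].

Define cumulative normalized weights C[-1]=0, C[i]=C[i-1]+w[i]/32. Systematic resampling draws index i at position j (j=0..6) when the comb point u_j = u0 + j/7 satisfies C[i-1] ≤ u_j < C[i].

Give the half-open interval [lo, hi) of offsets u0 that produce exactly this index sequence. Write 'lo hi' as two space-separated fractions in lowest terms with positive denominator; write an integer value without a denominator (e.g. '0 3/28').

C = [7/32, 1/2, 23/32, 23/32, 23/32, 31/32, 1]
j=0 picked index 0: u0 ∈ [0, 7/32)
j=1 picked index 1: u0 ∈ [17/224, 5/14)
j=2 picked index 1: u0 ∈ [-15/224, 3/14)
j=3 picked index 2: u0 ∈ [1/14, 65/224)
j=4 picked index 2: u0 ∈ [-1/14, 33/224)
j=5 picked index 5: u0 ∈ [1/224, 57/224)
j=6 picked index 6: u0 ∈ [25/224, 1/7)
intersection: [25/224, 1/7)

25/224 1/7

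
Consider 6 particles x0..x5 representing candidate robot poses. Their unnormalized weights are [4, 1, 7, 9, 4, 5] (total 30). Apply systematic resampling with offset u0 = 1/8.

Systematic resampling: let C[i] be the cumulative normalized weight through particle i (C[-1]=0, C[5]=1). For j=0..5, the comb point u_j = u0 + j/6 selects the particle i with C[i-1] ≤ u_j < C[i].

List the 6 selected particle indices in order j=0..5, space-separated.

0 2 3 3 4 5

C = [2/15, 1/6, 2/5, 7/10, 5/6, 1]
j=0: u_0=1/8 ∈ [0, 2/15) → index 0
j=1: u_1=7/24 ∈ [1/6, 2/5) → index 2
j=2: u_2=11/24 ∈ [2/5, 7/10) → index 3
j=3: u_3=5/8 ∈ [2/5, 7/10) → index 3
j=4: u_4=19/24 ∈ [7/10, 5/6) → index 4
j=5: u_5=23/24 ∈ [5/6, 1) → index 5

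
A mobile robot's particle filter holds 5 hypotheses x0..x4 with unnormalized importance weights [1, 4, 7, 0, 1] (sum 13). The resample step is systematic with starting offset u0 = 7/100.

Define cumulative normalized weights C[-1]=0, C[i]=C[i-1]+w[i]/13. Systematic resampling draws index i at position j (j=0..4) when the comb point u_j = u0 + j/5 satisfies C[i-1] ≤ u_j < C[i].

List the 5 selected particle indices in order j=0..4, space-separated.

0 1 2 2 2

C = [1/13, 5/13, 12/13, 12/13, 1]
j=0: u_0=7/100 ∈ [0, 1/13) → index 0
j=1: u_1=27/100 ∈ [1/13, 5/13) → index 1
j=2: u_2=47/100 ∈ [5/13, 12/13) → index 2
j=3: u_3=67/100 ∈ [5/13, 12/13) → index 2
j=4: u_4=87/100 ∈ [5/13, 12/13) → index 2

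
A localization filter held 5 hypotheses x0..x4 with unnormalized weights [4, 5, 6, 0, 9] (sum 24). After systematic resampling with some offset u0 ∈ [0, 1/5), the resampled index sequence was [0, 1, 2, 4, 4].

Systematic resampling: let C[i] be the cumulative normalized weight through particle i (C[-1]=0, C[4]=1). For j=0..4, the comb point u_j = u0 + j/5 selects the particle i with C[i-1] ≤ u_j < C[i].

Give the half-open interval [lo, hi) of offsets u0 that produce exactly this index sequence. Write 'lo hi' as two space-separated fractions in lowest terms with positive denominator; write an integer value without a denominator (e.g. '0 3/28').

1/40 1/6

C = [1/6, 3/8, 5/8, 5/8, 1]
j=0 picked index 0: u0 ∈ [0, 1/6)
j=1 picked index 1: u0 ∈ [-1/30, 7/40)
j=2 picked index 2: u0 ∈ [-1/40, 9/40)
j=3 picked index 4: u0 ∈ [1/40, 2/5)
j=4 picked index 4: u0 ∈ [-7/40, 1/5)
intersection: [1/40, 1/6)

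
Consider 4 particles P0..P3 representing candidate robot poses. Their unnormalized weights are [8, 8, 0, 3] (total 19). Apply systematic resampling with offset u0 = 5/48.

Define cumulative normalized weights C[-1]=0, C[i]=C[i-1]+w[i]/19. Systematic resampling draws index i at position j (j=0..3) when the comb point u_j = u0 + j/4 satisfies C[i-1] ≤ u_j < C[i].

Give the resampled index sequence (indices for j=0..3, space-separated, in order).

0 0 1 3

C = [8/19, 16/19, 16/19, 1]
j=0: u_0=5/48 ∈ [0, 8/19) → index 0
j=1: u_1=17/48 ∈ [0, 8/19) → index 0
j=2: u_2=29/48 ∈ [8/19, 16/19) → index 1
j=3: u_3=41/48 ∈ [16/19, 1) → index 3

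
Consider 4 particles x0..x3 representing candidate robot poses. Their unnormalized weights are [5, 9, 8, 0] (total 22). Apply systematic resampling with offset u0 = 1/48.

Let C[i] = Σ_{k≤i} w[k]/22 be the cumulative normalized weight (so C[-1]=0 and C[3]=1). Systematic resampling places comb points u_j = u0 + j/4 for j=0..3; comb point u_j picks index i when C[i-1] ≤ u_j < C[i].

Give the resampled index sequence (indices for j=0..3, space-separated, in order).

0 1 1 2

C = [5/22, 7/11, 1, 1]
j=0: u_0=1/48 ∈ [0, 5/22) → index 0
j=1: u_1=13/48 ∈ [5/22, 7/11) → index 1
j=2: u_2=25/48 ∈ [5/22, 7/11) → index 1
j=3: u_3=37/48 ∈ [7/11, 1) → index 2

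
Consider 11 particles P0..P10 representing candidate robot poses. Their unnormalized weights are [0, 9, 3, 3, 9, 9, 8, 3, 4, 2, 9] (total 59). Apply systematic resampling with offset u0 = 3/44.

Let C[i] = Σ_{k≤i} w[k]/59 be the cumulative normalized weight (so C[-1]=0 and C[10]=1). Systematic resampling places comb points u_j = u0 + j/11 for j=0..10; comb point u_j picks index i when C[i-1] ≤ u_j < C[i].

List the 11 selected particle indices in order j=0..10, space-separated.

1 2 3 4 5 5 6 7 8 10 10

C = [0, 9/59, 12/59, 15/59, 24/59, 33/59, 41/59, 44/59, 48/59, 50/59, 1]
j=0: u_0=3/44 ∈ [0, 9/59) → index 1
j=1: u_1=7/44 ∈ [9/59, 12/59) → index 2
j=2: u_2=1/4 ∈ [12/59, 15/59) → index 3
j=3: u_3=15/44 ∈ [15/59, 24/59) → index 4
j=4: u_4=19/44 ∈ [24/59, 33/59) → index 5
j=5: u_5=23/44 ∈ [24/59, 33/59) → index 5
j=6: u_6=27/44 ∈ [33/59, 41/59) → index 6
j=7: u_7=31/44 ∈ [41/59, 44/59) → index 7
j=8: u_8=35/44 ∈ [44/59, 48/59) → index 8
j=9: u_9=39/44 ∈ [50/59, 1) → index 10
j=10: u_10=43/44 ∈ [50/59, 1) → index 10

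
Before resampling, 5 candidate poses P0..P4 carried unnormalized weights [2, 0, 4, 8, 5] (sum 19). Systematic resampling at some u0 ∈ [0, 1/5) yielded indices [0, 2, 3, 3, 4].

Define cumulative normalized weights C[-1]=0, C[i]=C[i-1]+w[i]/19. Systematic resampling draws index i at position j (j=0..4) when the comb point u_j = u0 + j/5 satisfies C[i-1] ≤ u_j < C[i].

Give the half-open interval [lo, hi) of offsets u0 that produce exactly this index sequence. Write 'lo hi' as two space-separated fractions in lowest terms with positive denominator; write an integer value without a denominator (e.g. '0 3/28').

0 2/19

C = [2/19, 2/19, 6/19, 14/19, 1]
j=0 picked index 0: u0 ∈ [0, 2/19)
j=1 picked index 2: u0 ∈ [-9/95, 11/95)
j=2 picked index 3: u0 ∈ [-8/95, 32/95)
j=3 picked index 3: u0 ∈ [-27/95, 13/95)
j=4 picked index 4: u0 ∈ [-6/95, 1/5)
intersection: [0, 2/19)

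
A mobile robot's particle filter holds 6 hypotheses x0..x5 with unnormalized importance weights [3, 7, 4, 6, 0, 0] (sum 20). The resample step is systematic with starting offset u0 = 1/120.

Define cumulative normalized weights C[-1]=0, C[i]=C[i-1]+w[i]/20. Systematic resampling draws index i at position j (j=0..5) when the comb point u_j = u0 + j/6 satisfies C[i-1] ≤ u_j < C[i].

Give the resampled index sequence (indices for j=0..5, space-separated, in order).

C = [3/20, 1/2, 7/10, 1, 1, 1]
j=0: u_0=1/120 ∈ [0, 3/20) → index 0
j=1: u_1=7/40 ∈ [3/20, 1/2) → index 1
j=2: u_2=41/120 ∈ [3/20, 1/2) → index 1
j=3: u_3=61/120 ∈ [1/2, 7/10) → index 2
j=4: u_4=27/40 ∈ [1/2, 7/10) → index 2
j=5: u_5=101/120 ∈ [7/10, 1) → index 3

0 1 1 2 2 3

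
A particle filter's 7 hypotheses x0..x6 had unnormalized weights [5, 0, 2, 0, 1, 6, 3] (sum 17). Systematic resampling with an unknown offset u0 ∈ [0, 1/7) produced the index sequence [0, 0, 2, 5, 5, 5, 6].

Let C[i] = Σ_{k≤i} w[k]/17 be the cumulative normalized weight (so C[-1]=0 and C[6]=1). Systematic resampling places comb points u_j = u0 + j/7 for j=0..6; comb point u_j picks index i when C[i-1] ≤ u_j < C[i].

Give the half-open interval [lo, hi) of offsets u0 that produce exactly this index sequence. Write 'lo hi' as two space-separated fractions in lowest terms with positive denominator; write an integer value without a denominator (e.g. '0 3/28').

5/119 13/119

C = [5/17, 5/17, 7/17, 7/17, 8/17, 14/17, 1]
j=0 picked index 0: u0 ∈ [0, 5/17)
j=1 picked index 0: u0 ∈ [-1/7, 18/119)
j=2 picked index 2: u0 ∈ [1/119, 15/119)
j=3 picked index 5: u0 ∈ [5/119, 47/119)
j=4 picked index 5: u0 ∈ [-12/119, 30/119)
j=5 picked index 5: u0 ∈ [-29/119, 13/119)
j=6 picked index 6: u0 ∈ [-4/119, 1/7)
intersection: [5/119, 13/119)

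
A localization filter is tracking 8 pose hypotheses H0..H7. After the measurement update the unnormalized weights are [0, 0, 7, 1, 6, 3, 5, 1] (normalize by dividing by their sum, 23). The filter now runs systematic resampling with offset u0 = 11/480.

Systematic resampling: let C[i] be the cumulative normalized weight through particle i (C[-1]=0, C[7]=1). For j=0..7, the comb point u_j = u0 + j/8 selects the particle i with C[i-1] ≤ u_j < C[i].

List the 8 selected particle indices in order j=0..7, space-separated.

C = [0, 0, 7/23, 8/23, 14/23, 17/23, 22/23, 1]
j=0: u_0=11/480 ∈ [0, 7/23) → index 2
j=1: u_1=71/480 ∈ [0, 7/23) → index 2
j=2: u_2=131/480 ∈ [0, 7/23) → index 2
j=3: u_3=191/480 ∈ [8/23, 14/23) → index 4
j=4: u_4=251/480 ∈ [8/23, 14/23) → index 4
j=5: u_5=311/480 ∈ [14/23, 17/23) → index 5
j=6: u_6=371/480 ∈ [17/23, 22/23) → index 6
j=7: u_7=431/480 ∈ [17/23, 22/23) → index 6

2 2 2 4 4 5 6 6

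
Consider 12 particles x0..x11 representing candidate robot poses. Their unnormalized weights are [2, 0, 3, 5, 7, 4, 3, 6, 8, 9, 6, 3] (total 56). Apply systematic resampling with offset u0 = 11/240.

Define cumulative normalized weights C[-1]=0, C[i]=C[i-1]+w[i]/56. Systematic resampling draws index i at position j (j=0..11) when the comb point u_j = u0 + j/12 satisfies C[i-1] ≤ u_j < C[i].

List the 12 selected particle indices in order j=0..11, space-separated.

2 3 4 4 6 7 8 8 9 9 10 11

C = [1/28, 1/28, 5/56, 5/28, 17/56, 3/8, 3/7, 15/28, 19/28, 47/56, 53/56, 1]
j=0: u_0=11/240 ∈ [1/28, 5/56) → index 2
j=1: u_1=31/240 ∈ [5/56, 5/28) → index 3
j=2: u_2=17/80 ∈ [5/28, 17/56) → index 4
j=3: u_3=71/240 ∈ [5/28, 17/56) → index 4
j=4: u_4=91/240 ∈ [3/8, 3/7) → index 6
j=5: u_5=37/80 ∈ [3/7, 15/28) → index 7
j=6: u_6=131/240 ∈ [15/28, 19/28) → index 8
j=7: u_7=151/240 ∈ [15/28, 19/28) → index 8
j=8: u_8=57/80 ∈ [19/28, 47/56) → index 9
j=9: u_9=191/240 ∈ [19/28, 47/56) → index 9
j=10: u_10=211/240 ∈ [47/56, 53/56) → index 10
j=11: u_11=77/80 ∈ [53/56, 1) → index 11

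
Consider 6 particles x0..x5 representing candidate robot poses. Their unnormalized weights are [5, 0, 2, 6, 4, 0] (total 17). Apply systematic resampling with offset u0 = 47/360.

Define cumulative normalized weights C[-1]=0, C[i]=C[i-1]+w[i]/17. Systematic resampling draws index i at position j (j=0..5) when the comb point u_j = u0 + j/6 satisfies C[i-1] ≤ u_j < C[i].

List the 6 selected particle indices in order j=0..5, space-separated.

C = [5/17, 5/17, 7/17, 13/17, 1, 1]
j=0: u_0=47/360 ∈ [0, 5/17) → index 0
j=1: u_1=107/360 ∈ [5/17, 7/17) → index 2
j=2: u_2=167/360 ∈ [7/17, 13/17) → index 3
j=3: u_3=227/360 ∈ [7/17, 13/17) → index 3
j=4: u_4=287/360 ∈ [13/17, 1) → index 4
j=5: u_5=347/360 ∈ [13/17, 1) → index 4

0 2 3 3 4 4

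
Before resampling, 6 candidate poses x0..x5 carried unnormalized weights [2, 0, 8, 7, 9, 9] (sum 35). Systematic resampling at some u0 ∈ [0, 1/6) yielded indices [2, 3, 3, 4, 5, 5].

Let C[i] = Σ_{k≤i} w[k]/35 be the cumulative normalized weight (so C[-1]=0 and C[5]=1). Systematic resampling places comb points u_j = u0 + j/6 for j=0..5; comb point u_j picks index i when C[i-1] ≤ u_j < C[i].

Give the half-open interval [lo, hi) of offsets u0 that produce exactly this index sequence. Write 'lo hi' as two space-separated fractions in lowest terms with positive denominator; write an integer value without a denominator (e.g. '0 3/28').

C = [2/35, 2/35, 2/7, 17/35, 26/35, 1]
j=0 picked index 2: u0 ∈ [2/35, 2/7)
j=1 picked index 3: u0 ∈ [5/42, 67/210)
j=2 picked index 3: u0 ∈ [-1/21, 16/105)
j=3 picked index 4: u0 ∈ [-1/70, 17/70)
j=4 picked index 5: u0 ∈ [8/105, 1/3)
j=5 picked index 5: u0 ∈ [-19/210, 1/6)
intersection: [5/42, 16/105)

5/42 16/105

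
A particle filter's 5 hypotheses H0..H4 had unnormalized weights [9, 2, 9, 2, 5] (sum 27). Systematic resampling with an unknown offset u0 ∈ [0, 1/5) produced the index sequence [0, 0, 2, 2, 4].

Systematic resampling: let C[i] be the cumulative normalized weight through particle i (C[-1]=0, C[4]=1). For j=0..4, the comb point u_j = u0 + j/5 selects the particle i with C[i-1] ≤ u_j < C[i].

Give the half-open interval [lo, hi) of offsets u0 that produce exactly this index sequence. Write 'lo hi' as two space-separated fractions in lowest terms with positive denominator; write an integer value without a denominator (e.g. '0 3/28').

C = [1/3, 11/27, 20/27, 22/27, 1]
j=0 picked index 0: u0 ∈ [0, 1/3)
j=1 picked index 0: u0 ∈ [-1/5, 2/15)
j=2 picked index 2: u0 ∈ [1/135, 46/135)
j=3 picked index 2: u0 ∈ [-26/135, 19/135)
j=4 picked index 4: u0 ∈ [2/135, 1/5)
intersection: [2/135, 2/15)

2/135 2/15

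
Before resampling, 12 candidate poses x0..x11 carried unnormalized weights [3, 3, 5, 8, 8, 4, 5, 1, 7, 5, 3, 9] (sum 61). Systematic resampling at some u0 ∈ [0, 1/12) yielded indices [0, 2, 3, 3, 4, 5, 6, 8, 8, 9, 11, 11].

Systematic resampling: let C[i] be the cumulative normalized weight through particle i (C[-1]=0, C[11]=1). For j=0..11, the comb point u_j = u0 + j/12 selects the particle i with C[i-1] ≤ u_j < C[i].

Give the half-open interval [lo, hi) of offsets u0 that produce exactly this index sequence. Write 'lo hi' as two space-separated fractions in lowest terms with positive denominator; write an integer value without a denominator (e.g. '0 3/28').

C = [3/61, 6/61, 11/61, 19/61, 27/61, 31/61, 36/61, 37/61, 44/61, 49/61, 52/61, 1]
j=0 picked index 0: u0 ∈ [0, 3/61)
j=1 picked index 2: u0 ∈ [11/732, 71/732)
j=2 picked index 3: u0 ∈ [5/366, 53/366)
j=3 picked index 3: u0 ∈ [-17/244, 15/244)
j=4 picked index 4: u0 ∈ [-4/183, 20/183)
j=5 picked index 5: u0 ∈ [19/732, 67/732)
j=6 picked index 6: u0 ∈ [1/122, 11/122)
j=7 picked index 8: u0 ∈ [17/732, 101/732)
j=8 picked index 8: u0 ∈ [-11/183, 10/183)
j=9 picked index 9: u0 ∈ [-7/244, 13/244)
j=10 picked index 11: u0 ∈ [7/366, 1/6)
j=11 picked index 11: u0 ∈ [-47/732, 1/12)
intersection: [19/732, 3/61)

19/732 3/61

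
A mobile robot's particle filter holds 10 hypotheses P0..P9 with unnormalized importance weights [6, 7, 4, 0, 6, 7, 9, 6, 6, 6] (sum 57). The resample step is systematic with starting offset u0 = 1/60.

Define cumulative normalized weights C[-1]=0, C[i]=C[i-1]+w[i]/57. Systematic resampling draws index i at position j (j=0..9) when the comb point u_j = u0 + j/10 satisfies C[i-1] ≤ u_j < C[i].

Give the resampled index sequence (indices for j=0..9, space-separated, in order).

0 1 1 4 5 5 6 7 8 9

C = [2/19, 13/57, 17/57, 17/57, 23/57, 10/19, 13/19, 15/19, 17/19, 1]
j=0: u_0=1/60 ∈ [0, 2/19) → index 0
j=1: u_1=7/60 ∈ [2/19, 13/57) → index 1
j=2: u_2=13/60 ∈ [2/19, 13/57) → index 1
j=3: u_3=19/60 ∈ [17/57, 23/57) → index 4
j=4: u_4=5/12 ∈ [23/57, 10/19) → index 5
j=5: u_5=31/60 ∈ [23/57, 10/19) → index 5
j=6: u_6=37/60 ∈ [10/19, 13/19) → index 6
j=7: u_7=43/60 ∈ [13/19, 15/19) → index 7
j=8: u_8=49/60 ∈ [15/19, 17/19) → index 8
j=9: u_9=11/12 ∈ [17/19, 1) → index 9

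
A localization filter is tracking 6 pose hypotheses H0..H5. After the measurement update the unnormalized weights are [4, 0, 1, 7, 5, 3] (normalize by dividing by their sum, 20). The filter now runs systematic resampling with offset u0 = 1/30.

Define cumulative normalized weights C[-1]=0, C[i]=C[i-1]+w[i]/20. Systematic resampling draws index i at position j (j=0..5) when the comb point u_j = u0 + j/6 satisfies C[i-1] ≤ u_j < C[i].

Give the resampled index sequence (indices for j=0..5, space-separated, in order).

0 2 3 3 4 5

C = [1/5, 1/5, 1/4, 3/5, 17/20, 1]
j=0: u_0=1/30 ∈ [0, 1/5) → index 0
j=1: u_1=1/5 ∈ [1/5, 1/4) → index 2
j=2: u_2=11/30 ∈ [1/4, 3/5) → index 3
j=3: u_3=8/15 ∈ [1/4, 3/5) → index 3
j=4: u_4=7/10 ∈ [3/5, 17/20) → index 4
j=5: u_5=13/15 ∈ [17/20, 1) → index 5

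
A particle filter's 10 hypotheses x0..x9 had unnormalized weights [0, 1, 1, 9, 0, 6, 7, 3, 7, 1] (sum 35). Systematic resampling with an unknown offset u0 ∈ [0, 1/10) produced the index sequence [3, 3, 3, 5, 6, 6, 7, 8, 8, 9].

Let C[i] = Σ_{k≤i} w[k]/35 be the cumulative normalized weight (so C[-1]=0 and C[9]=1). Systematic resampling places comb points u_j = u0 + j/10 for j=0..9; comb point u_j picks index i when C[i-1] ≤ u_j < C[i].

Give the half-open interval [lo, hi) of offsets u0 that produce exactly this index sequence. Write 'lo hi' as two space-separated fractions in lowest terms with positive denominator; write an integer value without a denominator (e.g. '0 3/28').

C = [0, 1/35, 2/35, 11/35, 11/35, 17/35, 24/35, 27/35, 34/35, 1]
j=0 picked index 3: u0 ∈ [2/35, 11/35)
j=1 picked index 3: u0 ∈ [-3/70, 3/14)
j=2 picked index 3: u0 ∈ [-1/7, 4/35)
j=3 picked index 5: u0 ∈ [1/70, 13/70)
j=4 picked index 6: u0 ∈ [3/35, 2/7)
j=5 picked index 6: u0 ∈ [-1/70, 13/70)
j=6 picked index 7: u0 ∈ [3/35, 6/35)
j=7 picked index 8: u0 ∈ [1/14, 19/70)
j=8 picked index 8: u0 ∈ [-1/35, 6/35)
j=9 picked index 9: u0 ∈ [1/14, 1/10)
intersection: [3/35, 1/10)

3/35 1/10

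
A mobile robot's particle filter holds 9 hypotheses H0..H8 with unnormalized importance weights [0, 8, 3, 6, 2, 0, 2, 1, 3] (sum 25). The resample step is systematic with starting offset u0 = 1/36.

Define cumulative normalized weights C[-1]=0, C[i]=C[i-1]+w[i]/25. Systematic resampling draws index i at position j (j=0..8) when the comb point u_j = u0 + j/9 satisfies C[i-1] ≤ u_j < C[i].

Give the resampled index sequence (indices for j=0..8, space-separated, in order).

C = [0, 8/25, 11/25, 17/25, 19/25, 19/25, 21/25, 22/25, 1]
j=0: u_0=1/36 ∈ [0, 8/25) → index 1
j=1: u_1=5/36 ∈ [0, 8/25) → index 1
j=2: u_2=1/4 ∈ [0, 8/25) → index 1
j=3: u_3=13/36 ∈ [8/25, 11/25) → index 2
j=4: u_4=17/36 ∈ [11/25, 17/25) → index 3
j=5: u_5=7/12 ∈ [11/25, 17/25) → index 3
j=6: u_6=25/36 ∈ [17/25, 19/25) → index 4
j=7: u_7=29/36 ∈ [19/25, 21/25) → index 6
j=8: u_8=11/12 ∈ [22/25, 1) → index 8

1 1 1 2 3 3 4 6 8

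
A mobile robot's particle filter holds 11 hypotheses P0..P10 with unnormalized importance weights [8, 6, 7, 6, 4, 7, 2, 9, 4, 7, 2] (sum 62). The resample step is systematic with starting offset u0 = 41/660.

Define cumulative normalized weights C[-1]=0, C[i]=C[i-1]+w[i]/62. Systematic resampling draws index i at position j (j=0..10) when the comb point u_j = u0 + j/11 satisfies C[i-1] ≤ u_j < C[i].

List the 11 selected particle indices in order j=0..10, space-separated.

C = [4/31, 7/31, 21/62, 27/62, 1/2, 19/31, 20/31, 49/62, 53/62, 30/31, 1]
j=0: u_0=41/660 ∈ [0, 4/31) → index 0
j=1: u_1=101/660 ∈ [4/31, 7/31) → index 1
j=2: u_2=161/660 ∈ [7/31, 21/62) → index 2
j=3: u_3=221/660 ∈ [7/31, 21/62) → index 2
j=4: u_4=281/660 ∈ [21/62, 27/62) → index 3
j=5: u_5=31/60 ∈ [1/2, 19/31) → index 5
j=6: u_6=401/660 ∈ [1/2, 19/31) → index 5
j=7: u_7=461/660 ∈ [20/31, 49/62) → index 7
j=8: u_8=521/660 ∈ [20/31, 49/62) → index 7
j=9: u_9=581/660 ∈ [53/62, 30/31) → index 9
j=10: u_10=641/660 ∈ [30/31, 1) → index 10

0 1 2 2 3 5 5 7 7 9 10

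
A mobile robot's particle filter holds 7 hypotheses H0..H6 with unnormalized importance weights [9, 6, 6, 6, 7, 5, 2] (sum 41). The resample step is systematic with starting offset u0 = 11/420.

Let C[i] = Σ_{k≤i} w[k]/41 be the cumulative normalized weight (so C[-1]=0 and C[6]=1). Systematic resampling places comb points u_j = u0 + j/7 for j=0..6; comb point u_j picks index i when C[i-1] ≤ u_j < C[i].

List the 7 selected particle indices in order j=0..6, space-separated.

C = [9/41, 15/41, 21/41, 27/41, 34/41, 39/41, 1]
j=0: u_0=11/420 ∈ [0, 9/41) → index 0
j=1: u_1=71/420 ∈ [0, 9/41) → index 0
j=2: u_2=131/420 ∈ [9/41, 15/41) → index 1
j=3: u_3=191/420 ∈ [15/41, 21/41) → index 2
j=4: u_4=251/420 ∈ [21/41, 27/41) → index 3
j=5: u_5=311/420 ∈ [27/41, 34/41) → index 4
j=6: u_6=53/60 ∈ [34/41, 39/41) → index 5

0 0 1 2 3 4 5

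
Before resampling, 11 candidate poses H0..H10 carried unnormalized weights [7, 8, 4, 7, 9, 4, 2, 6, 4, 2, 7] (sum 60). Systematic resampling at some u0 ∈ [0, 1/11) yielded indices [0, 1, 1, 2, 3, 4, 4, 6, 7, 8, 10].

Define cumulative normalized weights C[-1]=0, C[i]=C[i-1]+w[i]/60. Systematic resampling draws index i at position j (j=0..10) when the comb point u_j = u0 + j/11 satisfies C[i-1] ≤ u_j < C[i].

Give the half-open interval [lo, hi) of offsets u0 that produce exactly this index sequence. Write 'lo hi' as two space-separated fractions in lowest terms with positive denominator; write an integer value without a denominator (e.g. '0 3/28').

17/660 7/220

C = [7/60, 1/4, 19/60, 13/30, 7/12, 13/20, 41/60, 47/60, 17/20, 53/60, 1]
j=0 picked index 0: u0 ∈ [0, 7/60)
j=1 picked index 1: u0 ∈ [17/660, 7/44)
j=2 picked index 1: u0 ∈ [-43/660, 3/44)
j=3 picked index 2: u0 ∈ [-1/44, 29/660)
j=4 picked index 3: u0 ∈ [-31/660, 23/330)
j=5 picked index 4: u0 ∈ [-7/330, 17/132)
j=6 picked index 4: u0 ∈ [-37/330, 5/132)
j=7 picked index 6: u0 ∈ [3/220, 31/660)
j=8 picked index 7: u0 ∈ [-29/660, 37/660)
j=9 picked index 8: u0 ∈ [-23/660, 7/220)
j=10 picked index 10: u0 ∈ [-17/660, 1/11)
intersection: [17/660, 7/220)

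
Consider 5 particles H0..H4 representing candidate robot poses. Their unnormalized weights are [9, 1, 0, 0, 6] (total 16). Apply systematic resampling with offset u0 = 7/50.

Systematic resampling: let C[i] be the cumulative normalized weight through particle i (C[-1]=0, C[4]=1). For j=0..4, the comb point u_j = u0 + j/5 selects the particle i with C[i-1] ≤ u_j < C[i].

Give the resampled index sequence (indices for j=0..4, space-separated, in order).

0 0 0 4 4

C = [9/16, 5/8, 5/8, 5/8, 1]
j=0: u_0=7/50 ∈ [0, 9/16) → index 0
j=1: u_1=17/50 ∈ [0, 9/16) → index 0
j=2: u_2=27/50 ∈ [0, 9/16) → index 0
j=3: u_3=37/50 ∈ [5/8, 1) → index 4
j=4: u_4=47/50 ∈ [5/8, 1) → index 4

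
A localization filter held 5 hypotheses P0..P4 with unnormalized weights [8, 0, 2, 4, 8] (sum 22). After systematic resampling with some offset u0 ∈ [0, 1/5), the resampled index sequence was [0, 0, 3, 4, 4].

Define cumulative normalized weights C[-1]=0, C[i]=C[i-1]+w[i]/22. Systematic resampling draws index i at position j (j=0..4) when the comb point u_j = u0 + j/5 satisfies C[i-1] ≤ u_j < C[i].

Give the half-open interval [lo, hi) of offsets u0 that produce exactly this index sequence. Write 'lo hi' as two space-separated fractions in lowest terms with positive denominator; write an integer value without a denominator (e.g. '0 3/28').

3/55 9/55

C = [4/11, 4/11, 5/11, 7/11, 1]
j=0 picked index 0: u0 ∈ [0, 4/11)
j=1 picked index 0: u0 ∈ [-1/5, 9/55)
j=2 picked index 3: u0 ∈ [3/55, 13/55)
j=3 picked index 4: u0 ∈ [2/55, 2/5)
j=4 picked index 4: u0 ∈ [-9/55, 1/5)
intersection: [3/55, 9/55)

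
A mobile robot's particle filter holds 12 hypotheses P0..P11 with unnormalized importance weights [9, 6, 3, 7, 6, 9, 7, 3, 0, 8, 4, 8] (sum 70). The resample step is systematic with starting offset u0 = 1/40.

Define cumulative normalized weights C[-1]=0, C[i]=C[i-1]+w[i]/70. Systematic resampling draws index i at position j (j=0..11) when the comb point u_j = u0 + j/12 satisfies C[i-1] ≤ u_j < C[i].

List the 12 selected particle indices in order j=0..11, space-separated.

C = [9/70, 3/14, 9/35, 5/14, 31/70, 4/7, 47/70, 5/7, 5/7, 29/35, 31/35, 1]
j=0: u_0=1/40 ∈ [0, 9/70) → index 0
j=1: u_1=13/120 ∈ [0, 9/70) → index 0
j=2: u_2=23/120 ∈ [9/70, 3/14) → index 1
j=3: u_3=11/40 ∈ [9/35, 5/14) → index 3
j=4: u_4=43/120 ∈ [5/14, 31/70) → index 4
j=5: u_5=53/120 ∈ [5/14, 31/70) → index 4
j=6: u_6=21/40 ∈ [31/70, 4/7) → index 5
j=7: u_7=73/120 ∈ [4/7, 47/70) → index 6
j=8: u_8=83/120 ∈ [47/70, 5/7) → index 7
j=9: u_9=31/40 ∈ [5/7, 29/35) → index 9
j=10: u_10=103/120 ∈ [29/35, 31/35) → index 10
j=11: u_11=113/120 ∈ [31/35, 1) → index 11

0 0 1 3 4 4 5 6 7 9 10 11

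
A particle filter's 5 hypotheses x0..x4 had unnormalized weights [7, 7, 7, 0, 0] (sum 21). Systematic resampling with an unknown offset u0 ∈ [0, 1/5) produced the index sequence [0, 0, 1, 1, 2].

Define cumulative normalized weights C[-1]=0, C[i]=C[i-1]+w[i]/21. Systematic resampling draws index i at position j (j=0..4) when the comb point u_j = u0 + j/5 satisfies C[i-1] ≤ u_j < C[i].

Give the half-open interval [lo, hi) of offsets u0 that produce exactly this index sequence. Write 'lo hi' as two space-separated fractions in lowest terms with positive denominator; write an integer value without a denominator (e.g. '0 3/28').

C = [1/3, 2/3, 1, 1, 1]
j=0 picked index 0: u0 ∈ [0, 1/3)
j=1 picked index 0: u0 ∈ [-1/5, 2/15)
j=2 picked index 1: u0 ∈ [-1/15, 4/15)
j=3 picked index 1: u0 ∈ [-4/15, 1/15)
j=4 picked index 2: u0 ∈ [-2/15, 1/5)
intersection: [0, 1/15)

0 1/15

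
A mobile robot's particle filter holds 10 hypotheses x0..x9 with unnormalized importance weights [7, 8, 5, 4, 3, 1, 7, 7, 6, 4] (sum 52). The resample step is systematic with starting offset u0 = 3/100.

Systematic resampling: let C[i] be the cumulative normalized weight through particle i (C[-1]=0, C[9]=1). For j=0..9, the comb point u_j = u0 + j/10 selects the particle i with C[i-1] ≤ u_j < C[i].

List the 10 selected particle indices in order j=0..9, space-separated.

C = [7/52, 15/52, 5/13, 6/13, 27/52, 7/13, 35/52, 21/26, 12/13, 1]
j=0: u_0=3/100 ∈ [0, 7/52) → index 0
j=1: u_1=13/100 ∈ [0, 7/52) → index 0
j=2: u_2=23/100 ∈ [7/52, 15/52) → index 1
j=3: u_3=33/100 ∈ [15/52, 5/13) → index 2
j=4: u_4=43/100 ∈ [5/13, 6/13) → index 3
j=5: u_5=53/100 ∈ [27/52, 7/13) → index 5
j=6: u_6=63/100 ∈ [7/13, 35/52) → index 6
j=7: u_7=73/100 ∈ [35/52, 21/26) → index 7
j=8: u_8=83/100 ∈ [21/26, 12/13) → index 8
j=9: u_9=93/100 ∈ [12/13, 1) → index 9

0 0 1 2 3 5 6 7 8 9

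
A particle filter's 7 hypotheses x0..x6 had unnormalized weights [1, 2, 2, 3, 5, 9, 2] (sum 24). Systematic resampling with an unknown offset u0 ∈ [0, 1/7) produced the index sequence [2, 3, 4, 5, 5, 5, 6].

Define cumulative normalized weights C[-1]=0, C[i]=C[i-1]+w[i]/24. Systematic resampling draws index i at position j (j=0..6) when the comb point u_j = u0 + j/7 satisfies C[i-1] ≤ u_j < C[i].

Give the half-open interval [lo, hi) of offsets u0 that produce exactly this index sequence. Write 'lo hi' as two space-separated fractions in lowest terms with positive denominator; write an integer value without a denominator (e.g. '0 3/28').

1/8 1/7

C = [1/24, 1/8, 5/24, 1/3, 13/24, 11/12, 1]
j=0 picked index 2: u0 ∈ [1/8, 5/24)
j=1 picked index 3: u0 ∈ [11/168, 4/21)
j=2 picked index 4: u0 ∈ [1/21, 43/168)
j=3 picked index 5: u0 ∈ [19/168, 41/84)
j=4 picked index 5: u0 ∈ [-5/168, 29/84)
j=5 picked index 5: u0 ∈ [-29/168, 17/84)
j=6 picked index 6: u0 ∈ [5/84, 1/7)
intersection: [1/8, 1/7)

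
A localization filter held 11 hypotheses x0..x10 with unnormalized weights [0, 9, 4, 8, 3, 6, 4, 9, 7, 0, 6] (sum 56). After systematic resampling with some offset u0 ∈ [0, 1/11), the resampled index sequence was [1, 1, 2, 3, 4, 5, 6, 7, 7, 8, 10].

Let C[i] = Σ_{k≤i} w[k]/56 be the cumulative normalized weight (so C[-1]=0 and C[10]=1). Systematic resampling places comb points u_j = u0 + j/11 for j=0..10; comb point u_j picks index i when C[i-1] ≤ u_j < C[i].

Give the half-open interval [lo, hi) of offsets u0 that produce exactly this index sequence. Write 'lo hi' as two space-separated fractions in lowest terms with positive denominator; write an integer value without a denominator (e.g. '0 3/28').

1/88 25/616

C = [0, 9/56, 13/56, 3/8, 3/7, 15/28, 17/28, 43/56, 25/28, 25/28, 1]
j=0 picked index 1: u0 ∈ [0, 9/56)
j=1 picked index 1: u0 ∈ [-1/11, 43/616)
j=2 picked index 2: u0 ∈ [-13/616, 31/616)
j=3 picked index 3: u0 ∈ [-25/616, 9/88)
j=4 picked index 4: u0 ∈ [1/88, 5/77)
j=5 picked index 5: u0 ∈ [-2/77, 25/308)
j=6 picked index 6: u0 ∈ [-3/308, 19/308)
j=7 picked index 7: u0 ∈ [-9/308, 81/616)
j=8 picked index 7: u0 ∈ [-37/308, 25/616)
j=9 picked index 8: u0 ∈ [-31/616, 23/308)
j=10 picked index 10: u0 ∈ [-5/308, 1/11)
intersection: [1/88, 25/616)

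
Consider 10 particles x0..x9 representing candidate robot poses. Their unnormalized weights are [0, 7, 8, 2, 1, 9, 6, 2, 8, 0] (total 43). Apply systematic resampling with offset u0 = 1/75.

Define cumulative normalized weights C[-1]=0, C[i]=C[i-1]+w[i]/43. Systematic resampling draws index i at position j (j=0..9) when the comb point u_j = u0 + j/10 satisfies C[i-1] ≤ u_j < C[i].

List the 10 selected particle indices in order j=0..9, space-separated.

C = [0, 7/43, 15/43, 17/43, 18/43, 27/43, 33/43, 35/43, 1, 1]
j=0: u_0=1/75 ∈ [0, 7/43) → index 1
j=1: u_1=17/150 ∈ [0, 7/43) → index 1
j=2: u_2=16/75 ∈ [7/43, 15/43) → index 2
j=3: u_3=47/150 ∈ [7/43, 15/43) → index 2
j=4: u_4=31/75 ∈ [17/43, 18/43) → index 4
j=5: u_5=77/150 ∈ [18/43, 27/43) → index 5
j=6: u_6=46/75 ∈ [18/43, 27/43) → index 5
j=7: u_7=107/150 ∈ [27/43, 33/43) → index 6
j=8: u_8=61/75 ∈ [33/43, 35/43) → index 7
j=9: u_9=137/150 ∈ [35/43, 1) → index 8

1 1 2 2 4 5 5 6 7 8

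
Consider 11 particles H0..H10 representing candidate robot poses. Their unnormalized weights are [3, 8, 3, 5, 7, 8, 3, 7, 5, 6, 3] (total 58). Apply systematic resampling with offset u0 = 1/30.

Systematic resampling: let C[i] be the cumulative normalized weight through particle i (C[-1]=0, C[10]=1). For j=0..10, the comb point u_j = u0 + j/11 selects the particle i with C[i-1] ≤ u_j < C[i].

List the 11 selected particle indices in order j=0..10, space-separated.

0 1 2 3 4 5 5 7 8 9 9

C = [3/58, 11/58, 7/29, 19/58, 13/29, 17/29, 37/58, 22/29, 49/58, 55/58, 1]
j=0: u_0=1/30 ∈ [0, 3/58) → index 0
j=1: u_1=41/330 ∈ [3/58, 11/58) → index 1
j=2: u_2=71/330 ∈ [11/58, 7/29) → index 2
j=3: u_3=101/330 ∈ [7/29, 19/58) → index 3
j=4: u_4=131/330 ∈ [19/58, 13/29) → index 4
j=5: u_5=161/330 ∈ [13/29, 17/29) → index 5
j=6: u_6=191/330 ∈ [13/29, 17/29) → index 5
j=7: u_7=221/330 ∈ [37/58, 22/29) → index 7
j=8: u_8=251/330 ∈ [22/29, 49/58) → index 8
j=9: u_9=281/330 ∈ [49/58, 55/58) → index 9
j=10: u_10=311/330 ∈ [49/58, 55/58) → index 9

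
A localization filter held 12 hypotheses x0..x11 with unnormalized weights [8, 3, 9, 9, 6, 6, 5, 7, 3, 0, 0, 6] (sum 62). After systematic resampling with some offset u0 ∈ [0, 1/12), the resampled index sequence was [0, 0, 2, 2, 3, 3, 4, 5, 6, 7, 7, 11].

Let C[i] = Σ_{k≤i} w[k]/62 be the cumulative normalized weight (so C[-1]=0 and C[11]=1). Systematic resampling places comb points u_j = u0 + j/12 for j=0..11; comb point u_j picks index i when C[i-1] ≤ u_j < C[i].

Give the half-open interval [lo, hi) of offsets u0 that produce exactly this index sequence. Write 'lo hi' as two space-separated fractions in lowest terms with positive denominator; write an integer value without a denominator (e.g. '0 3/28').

C = [4/31, 11/62, 10/31, 29/62, 35/62, 41/62, 23/31, 53/62, 28/31, 28/31, 28/31, 1]
j=0 picked index 0: u0 ∈ [0, 4/31)
j=1 picked index 0: u0 ∈ [-1/12, 17/372)
j=2 picked index 2: u0 ∈ [1/93, 29/186)
j=3 picked index 2: u0 ∈ [-9/124, 9/124)
j=4 picked index 3: u0 ∈ [-1/93, 25/186)
j=5 picked index 3: u0 ∈ [-35/372, 19/372)
j=6 picked index 4: u0 ∈ [-1/31, 2/31)
j=7 picked index 5: u0 ∈ [-7/372, 29/372)
j=8 picked index 6: u0 ∈ [-1/186, 7/93)
j=9 picked index 7: u0 ∈ [-1/124, 13/124)
j=10 picked index 7: u0 ∈ [-17/186, 2/93)
j=11 picked index 11: u0 ∈ [-5/372, 1/12)
intersection: [1/93, 2/93)

1/93 2/93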